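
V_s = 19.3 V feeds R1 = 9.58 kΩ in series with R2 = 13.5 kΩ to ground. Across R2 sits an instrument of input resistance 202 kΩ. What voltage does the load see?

The load sits in parallel with R2, giving an effective lower resistance R2' = R2·R_L/(R2+R_L) = 12.65 kΩ.
Now apply the divider: V_out = 19.3 × 0.5691 = 10.98 V.

V_out ≈ 11.0 V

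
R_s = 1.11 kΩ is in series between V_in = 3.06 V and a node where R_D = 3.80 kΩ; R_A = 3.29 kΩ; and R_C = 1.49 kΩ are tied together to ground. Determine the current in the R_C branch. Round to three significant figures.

I ≈ 0.865 mA

Combine the parallel branches: R_p = (1/3.80 + 1/3.29 + 1/1.49)⁻¹ = 0.8076 kΩ.
Node voltage V_A = V_in · R_p/(R_s + R_p) = 3.06 × 0.4211 = 1.289 V.
I(R_C) = V_A / R_C = 1.289/1.49 = 0.8649 mA.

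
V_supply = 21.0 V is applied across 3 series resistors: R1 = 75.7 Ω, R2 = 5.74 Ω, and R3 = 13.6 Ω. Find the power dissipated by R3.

P ≈ 0.664 W

The common current is I = 21.0/95.04 = 0.2210 A.
P = I²R = 0.04882 × 13.6 = 0.6640 W.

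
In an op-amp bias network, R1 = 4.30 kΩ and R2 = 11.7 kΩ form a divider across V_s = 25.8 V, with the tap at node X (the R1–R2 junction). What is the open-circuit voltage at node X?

Open-circuit (no load on X): V_th = V_s · R2/(R1 + R2) = 25.8 × 11.7/(4.300 + 11.7) = 18.87 V.

V_th ≈ 18.9 V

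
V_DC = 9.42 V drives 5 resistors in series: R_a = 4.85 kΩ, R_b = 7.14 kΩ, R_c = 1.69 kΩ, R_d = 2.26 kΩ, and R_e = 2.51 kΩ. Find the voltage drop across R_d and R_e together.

V ≈ 2.44 V

Series total: ΣR = 4.85 + 7.14 + 1.69 + 2.26 + 2.51 = 18.45 kΩ.
R_{R_d..R_e} = 2.26 + 2.51 = 4.770 kΩ.
Voltage divider: V = V_DC · (4.770 / 18.45) = 9.42 × 0.2585 = 2.435 V.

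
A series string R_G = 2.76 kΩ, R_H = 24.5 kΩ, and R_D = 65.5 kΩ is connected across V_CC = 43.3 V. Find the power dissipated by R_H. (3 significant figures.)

The common current is I = 43.3/92.76 = 0.4668 mA.
V(R_H) = I·R = 11.44 V; P = V·I = 11.44 × 0.4668 = 5.339 mW.

P ≈ 5.34 mW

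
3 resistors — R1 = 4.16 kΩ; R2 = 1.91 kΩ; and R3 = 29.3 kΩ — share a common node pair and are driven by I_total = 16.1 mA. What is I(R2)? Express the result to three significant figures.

Conductances: ΣG = 1/4.16 + 1/1.91 + 1/29.3 = 0.7981 (1/kΩ).
By the current-divider rule, I = I_total · G_k/ΣG = 16.1 × 0.6560 = 10.56 mA.

I ≈ 10.6 mA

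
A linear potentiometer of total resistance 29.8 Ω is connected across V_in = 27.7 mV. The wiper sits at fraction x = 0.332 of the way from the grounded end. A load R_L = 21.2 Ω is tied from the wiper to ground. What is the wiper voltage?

Split the track: R_lower = x·R_p = 9.894 Ω, R_upper = (1−x)·R_p = 19.91 Ω.
(x·R_p) ‖ R_L = 6.746 Ω.
V_out = 27.7 × 6.746/(19.91 + 6.746) = 7.011 mV.

V_out ≈ 7.01 mV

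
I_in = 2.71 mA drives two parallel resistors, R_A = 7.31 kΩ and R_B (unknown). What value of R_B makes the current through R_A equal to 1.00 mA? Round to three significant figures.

The fraction through R_A equals R_B/(R_A+R_B).
1.00/2.71 = R_B/(R_A + R_B) → R_B = R_A · (0.3690)/(1 − 0.3690) = 7.31 × 0.5848 = 4.275 kΩ.

R_B ≈ 4.27 kΩ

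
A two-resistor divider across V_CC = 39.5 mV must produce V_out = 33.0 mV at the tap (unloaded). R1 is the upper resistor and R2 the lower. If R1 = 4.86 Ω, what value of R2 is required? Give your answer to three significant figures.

R2 ≈ 24.7 Ω

Required fraction k = V_out/V_CC = 0.8354.
So R2 = R1 · V_out/(V_CC − V_out) = 4.86 × 33.0/(39.5 − 33.0) = 4.86 × 5.077 = 24.67 Ω.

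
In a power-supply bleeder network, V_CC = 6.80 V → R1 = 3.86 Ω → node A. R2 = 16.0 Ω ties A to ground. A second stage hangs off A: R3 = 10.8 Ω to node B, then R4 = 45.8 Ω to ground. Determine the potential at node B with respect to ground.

Looking into the second stage from A: R3 + R4 = 56.60 Ω appears in parallel with R2.
R2 ‖ (R3+R4) = 12.47 Ω.
V_A = 6.80 × 12.47/(3.86 + 12.47) = 5.193 V.
V_B = V_A × 0.8092 = 4.202 V.

V_B ≈ 4.20 V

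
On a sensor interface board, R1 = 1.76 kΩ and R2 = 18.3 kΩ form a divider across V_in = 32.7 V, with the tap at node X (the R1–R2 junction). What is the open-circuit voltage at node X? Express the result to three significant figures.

Open-circuit (no load on X): V_th = V_in · R2/(R1 + R2) = 32.7 × 18.3/(1.760 + 18.3) = 29.83 V.

V_th ≈ 29.8 V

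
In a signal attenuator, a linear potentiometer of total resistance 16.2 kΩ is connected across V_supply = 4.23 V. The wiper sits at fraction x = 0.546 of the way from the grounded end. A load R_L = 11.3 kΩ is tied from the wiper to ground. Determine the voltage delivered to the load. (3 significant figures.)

Lower segment x·R_p = 8.845 kΩ; upper segment (1−x)·R_p = 7.355 kΩ.
(x·R_p) ‖ R_L = 4.962 kΩ.
Then V_out = V_supply · 4.962/(7.355 + 4.962) = 1.704 V.

V_out ≈ 1.70 V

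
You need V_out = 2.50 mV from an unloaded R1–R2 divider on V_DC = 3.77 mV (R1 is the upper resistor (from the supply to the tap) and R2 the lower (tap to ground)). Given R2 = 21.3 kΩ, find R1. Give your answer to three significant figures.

V_out/V_DC = R2/(R1+R2) = 0.6631.
R1 = R2·(1/k − 1) = 21.3 × 0.5080 = 10.82 kΩ.

R1 ≈ 10.8 kΩ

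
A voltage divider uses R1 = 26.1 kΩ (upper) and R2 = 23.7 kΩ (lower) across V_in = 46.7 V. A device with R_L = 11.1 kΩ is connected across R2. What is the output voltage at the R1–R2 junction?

V_out ≈ 10.5 V

The load sits in parallel with R2, giving an effective lower resistance R2' = R2·R_L/(R2+R_L) = 7.559 kΩ.
Voltage divider with the loaded lower leg: V_out = 46.7 × 7.559/(26.1 + 7.559) = 46.7 × 0.2246 = 10.49 V.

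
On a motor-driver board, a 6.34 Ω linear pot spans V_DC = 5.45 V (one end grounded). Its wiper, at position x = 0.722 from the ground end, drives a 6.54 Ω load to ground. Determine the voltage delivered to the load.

The pot divides into 1.763 Ω above the wiper and 4.577 Ω below.
Lower segment in parallel with the load: 4.577 ‖ 6.54 = 2.693 Ω.
Loaded-divider output: V_out = 5.45 × 0.6044 = 3.294 V.
(Unloaded: V_out = x·V_DC = 3.93 V.)

V_out ≈ 3.29 V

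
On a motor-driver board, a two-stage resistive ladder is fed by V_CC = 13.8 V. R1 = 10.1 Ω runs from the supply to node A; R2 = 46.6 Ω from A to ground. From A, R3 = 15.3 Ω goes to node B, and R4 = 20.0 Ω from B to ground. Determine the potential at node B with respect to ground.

The second stage (R3 + R4 = 35.30 Ω) loads node A in parallel with R2.
Effective lower resistance at A: R2 ‖ 35.30 = 20.09 Ω.
V_A = 13.8 × 20.09/(10.1 + 20.09) = 9.183 V.
Stage 2 is unloaded, so V_B = V_A · R4/(R3+R4) = 9.183 × 20.0/35.30 = 5.203 V.

V_B ≈ 5.20 V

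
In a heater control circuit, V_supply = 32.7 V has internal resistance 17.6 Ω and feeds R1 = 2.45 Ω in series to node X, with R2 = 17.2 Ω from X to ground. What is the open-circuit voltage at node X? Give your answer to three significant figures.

R1' = 17.6 + 2.45 = 20.05 Ω (source resistance + R1).
Open-circuit (no load on X): V_th = V_supply · R2/(R1' + R2) = 32.7 × 17.2/(20.05 + 17.2) = 15.10 V.

V_th ≈ 15.1 V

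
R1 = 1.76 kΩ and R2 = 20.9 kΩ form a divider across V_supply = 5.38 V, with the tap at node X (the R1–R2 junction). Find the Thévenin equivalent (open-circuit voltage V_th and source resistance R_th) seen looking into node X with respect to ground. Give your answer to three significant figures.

With X open, the divider is unloaded: V_th = 5.38 × 20.9/22.66 = 4.962 V.
Zeroing V_supply shorts the top of R1 to ground, so R_th = R1 ‖ R2 = 1.623 kΩ.

V_th ≈ 4.96 V, R_th ≈ 1.62 kΩ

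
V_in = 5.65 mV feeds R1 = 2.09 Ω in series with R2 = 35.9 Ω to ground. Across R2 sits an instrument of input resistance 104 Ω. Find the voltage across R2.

V_out ≈ 5.24 mV

The load sits in parallel with R2, giving an effective lower resistance R2' = R2·R_L/(R2+R_L) = 26.69 Ω.
Then V_out = V_in · R2'/(R1 + R2') = 5.65 × 26.69/28.78 = 5.240 mV.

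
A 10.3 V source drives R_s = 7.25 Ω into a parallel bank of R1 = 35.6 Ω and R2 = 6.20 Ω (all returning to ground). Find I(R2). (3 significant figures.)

Combine the parallel branches: R_p = (1/35.6 + 1/6.20)⁻¹ = 5.280 Ω.
Node voltage V_A = V_in · R_p/(R_s + R_p) = 10.3 × 0.4214 = 4.340 V.
Branch current I = V_A/R2 = 4.340/6.20 = 0.7001 A.

I ≈ 0.700 A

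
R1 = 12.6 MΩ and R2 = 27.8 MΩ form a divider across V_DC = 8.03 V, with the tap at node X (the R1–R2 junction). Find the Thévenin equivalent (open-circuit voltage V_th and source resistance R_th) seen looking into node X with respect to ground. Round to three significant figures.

Open-circuit (no load on X): V_th = V_DC · R2/(R1 + R2) = 8.03 × 27.8/(12.60 + 27.8) = 5.526 V.
Looking into X with the source shorted: R_th = R1·R2/(R1+R2) = 12.60 × 27.8/40.40 = 8.670 MΩ.

V_th ≈ 5.53 V, R_th ≈ 8.67 MΩ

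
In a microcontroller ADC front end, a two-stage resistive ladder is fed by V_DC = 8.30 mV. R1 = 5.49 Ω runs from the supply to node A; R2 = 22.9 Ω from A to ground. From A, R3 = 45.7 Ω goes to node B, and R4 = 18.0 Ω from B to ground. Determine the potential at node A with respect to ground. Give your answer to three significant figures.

V_A ≈ 6.26 mV

Node A sees R2 in parallel with the series input of stage 2, R3 + R4 = 63.70 Ω.
R2 ‖ (R3+R4) = 16.84 Ω.
So V_A = 8.30 × 0.7542 = 6.260 mV.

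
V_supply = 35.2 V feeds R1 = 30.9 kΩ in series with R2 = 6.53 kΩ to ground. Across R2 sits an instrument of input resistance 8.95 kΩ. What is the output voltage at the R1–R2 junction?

V_out ≈ 3.83 V

First combine the lower leg with the load: R2 ‖ R_L = 3.775 kΩ.
Voltage divider with the loaded lower leg: V_out = 35.2 × 3.775/(30.9 + 3.775) = 35.2 × 0.1089 = 3.833 V.
(Unloaded it would be 6.14 V; the load pulls it down.)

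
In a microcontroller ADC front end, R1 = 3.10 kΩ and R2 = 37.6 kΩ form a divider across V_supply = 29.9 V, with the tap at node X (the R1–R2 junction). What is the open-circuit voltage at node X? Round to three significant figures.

V_th ≈ 27.6 V

With X open, the divider is unloaded: V_th = 29.9 × 37.6/40.70 = 27.62 V.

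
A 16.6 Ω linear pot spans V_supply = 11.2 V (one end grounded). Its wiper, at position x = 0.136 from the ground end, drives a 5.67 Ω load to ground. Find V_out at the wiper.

Lower segment x·R_p = 2.258 Ω; upper segment (1−x)·R_p = 14.34 Ω.
R_L loads the lower segment: effective lower R = 1.615 Ω.
V_out = 11.2 × 1.615/(14.34 + 1.615) = 1.133 V.

V_out ≈ 1.13 V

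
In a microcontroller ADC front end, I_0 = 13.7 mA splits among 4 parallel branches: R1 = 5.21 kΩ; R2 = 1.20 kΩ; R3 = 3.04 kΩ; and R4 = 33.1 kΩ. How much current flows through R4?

I ≈ 0.299 mA

Conductances: ΣG = 1/5.21 + 1/1.20 + 1/3.04 + 1/33.1 = 1.384 (1/kΩ).
R4 takes the fraction G_k/ΣG = 0.03021/1.384 = 0.02182, so I = 13.7 × 0.02182 = 0.2990 mA.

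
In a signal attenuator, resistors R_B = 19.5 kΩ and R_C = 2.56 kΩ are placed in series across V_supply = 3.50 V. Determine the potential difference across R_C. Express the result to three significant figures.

V ≈ 0.406 V

Total series resistance ΣR = 19.5 + 2.56 = 22.06 kΩ.
Voltage divider: V = V_supply · (2.560 / 22.06) = 3.50 × 0.1160 = 0.4062 V.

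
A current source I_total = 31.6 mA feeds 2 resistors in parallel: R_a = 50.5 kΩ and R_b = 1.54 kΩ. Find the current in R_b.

With just two branches, the current splits inversely with resistance.
So I = 31.6 × 50.5/52.04 = 30.66 mA.

I ≈ 30.7 mA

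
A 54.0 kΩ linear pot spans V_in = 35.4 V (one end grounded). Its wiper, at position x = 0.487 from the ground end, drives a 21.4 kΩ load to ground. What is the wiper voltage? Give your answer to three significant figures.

Lower segment x·R_p = 26.30 kΩ; upper segment (1−x)·R_p = 27.70 kΩ.
R_L loads the lower segment: effective lower R = 11.80 kΩ.
Loaded-divider output: V_out = 35.4 × 0.2987 = 10.57 V.

V_out ≈ 10.6 V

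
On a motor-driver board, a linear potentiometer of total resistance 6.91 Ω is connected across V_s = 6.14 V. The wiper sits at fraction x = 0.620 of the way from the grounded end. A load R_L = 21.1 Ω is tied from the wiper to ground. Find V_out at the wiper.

The pot divides into 2.626 Ω above the wiper and 4.284 Ω below.
R_L loads the lower segment: effective lower R = 3.561 Ω.
Then V_out = V_s · 3.561/(2.626 + 3.561) = 3.534 V.

V_out ≈ 3.53 V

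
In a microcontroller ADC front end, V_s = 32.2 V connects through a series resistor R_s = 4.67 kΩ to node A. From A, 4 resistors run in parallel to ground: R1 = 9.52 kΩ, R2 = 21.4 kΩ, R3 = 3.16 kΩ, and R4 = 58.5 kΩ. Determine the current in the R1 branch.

Parallel bank: R_p = 1/(1/9.52 + 1/21.4 + 1/3.16 + 1/58.5) = 2.060 kΩ.
V_A = 32.2 × 2.060/6.730 = 9.858 V.
Branch current I = V_A/R1 = 9.858/9.52 = 1.035 mA.
(Equivalently: I_total = 4.784 mA, then current-divider fraction G_k/ΣG = 0.2164.)

I ≈ 1.04 mA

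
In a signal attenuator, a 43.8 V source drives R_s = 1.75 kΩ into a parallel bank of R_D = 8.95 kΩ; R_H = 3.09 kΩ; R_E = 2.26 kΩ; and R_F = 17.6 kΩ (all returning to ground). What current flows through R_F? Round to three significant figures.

Combine the parallel branches: R_p = (1/8.95 + 1/3.09 + 1/2.26 + 1/17.6)⁻¹ = 1.070 kΩ.
Node voltage V_A = V_supply · R_p/(R_s + R_p) = 43.8 × 0.3794 = 16.62 V.
Branch current I = V_A/R_F = 16.62/17.6 = 0.9442 mA.

I ≈ 0.944 mA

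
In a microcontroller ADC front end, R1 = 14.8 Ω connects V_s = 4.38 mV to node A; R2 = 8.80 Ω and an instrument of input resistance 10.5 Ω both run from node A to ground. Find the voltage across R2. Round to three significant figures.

The load sits in parallel with R2, giving an effective lower resistance R2' = R2·R_L/(R2+R_L) = 4.788 Ω.
Now apply the divider: V_out = 4.38 × 0.2444 = 1.071 mV.
(Unloaded it would be 1.63 mV; the load pulls it down.)

V_out ≈ 1.07 mV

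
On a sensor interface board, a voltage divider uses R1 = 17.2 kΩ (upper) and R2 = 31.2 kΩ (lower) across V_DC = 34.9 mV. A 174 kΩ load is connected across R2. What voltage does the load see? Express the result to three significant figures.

V_out ≈ 21.1 mV

The load sits in parallel with R2, giving an effective lower resistance R2' = R2·R_L/(R2+R_L) = 26.46 kΩ.
Then V_out = V_DC · R2'/(R1 + R2') = 34.9 × 26.46/43.66 = 21.15 mV.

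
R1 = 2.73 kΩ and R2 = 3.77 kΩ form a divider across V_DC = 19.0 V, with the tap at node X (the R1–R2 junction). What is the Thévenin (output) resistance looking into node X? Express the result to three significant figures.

Zeroing V_DC shorts the top of R1 to ground, so R_th = R1 ‖ R2 = 1.583 kΩ.

R_th ≈ 1.58 kΩ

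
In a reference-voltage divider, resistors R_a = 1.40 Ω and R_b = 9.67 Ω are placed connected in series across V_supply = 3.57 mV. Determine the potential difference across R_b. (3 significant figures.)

Total series resistance ΣR = 1.40 + 9.67 = 11.07 Ω.
V = V_supply · R/ΣR = 3.57 × 0.8735 = 3.119 mV.

V ≈ 3.12 mV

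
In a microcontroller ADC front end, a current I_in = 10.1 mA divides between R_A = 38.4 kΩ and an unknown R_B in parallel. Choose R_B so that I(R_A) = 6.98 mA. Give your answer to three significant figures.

R_B ≈ 85.9 kΩ

The fraction through R_A equals R_B/(R_A+R_B).
With f = 0.6911, R_B = R_A · f/(1−f) = 38.4 × 2.237 = 85.91 kΩ.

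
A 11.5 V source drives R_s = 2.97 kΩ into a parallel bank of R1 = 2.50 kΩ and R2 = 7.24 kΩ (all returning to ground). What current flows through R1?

I ≈ 1.77 mA

Equivalent of the parallel group: R_p = 1.858 kΩ.
Node voltage V_A = V_supply · R_p/(R_s + R_p) = 11.5 × 0.3849 = 4.426 V.
I(R1) = V_A / R1 = 4.426/2.50 = 1.770 mA.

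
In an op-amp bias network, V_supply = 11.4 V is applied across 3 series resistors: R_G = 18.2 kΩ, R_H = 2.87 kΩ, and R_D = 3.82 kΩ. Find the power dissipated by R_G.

ΣR = 24.89 kΩ → I = 11.4/24.89 = 0.4580 mA.
V(R_G) = I·R = 8.336 V; P = V·I = 8.336 × 0.4580 = 3.818 mW.

P ≈ 3.82 mW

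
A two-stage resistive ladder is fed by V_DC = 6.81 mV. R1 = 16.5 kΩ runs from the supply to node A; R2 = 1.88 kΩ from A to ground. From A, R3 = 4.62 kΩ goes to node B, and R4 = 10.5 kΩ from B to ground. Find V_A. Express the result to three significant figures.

Looking into the second stage from A: R3 + R4 = 15.12 kΩ appears in parallel with R2.
Effective lower resistance at A: R2 ‖ 15.12 = 1.672 kΩ.
V_A = 6.81 × 1.672/(16.5 + 1.672) = 0.6266 mV.

V_A ≈ 0.627 mV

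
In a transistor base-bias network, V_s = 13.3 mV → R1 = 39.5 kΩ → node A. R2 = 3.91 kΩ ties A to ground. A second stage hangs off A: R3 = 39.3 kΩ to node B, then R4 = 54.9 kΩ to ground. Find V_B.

V_B ≈ 0.673 mV

Node A sees R2 in parallel with the series input of stage 2, R3 + R4 = 94.20 kΩ.
Effective lower resistance at A: R2 ‖ 94.20 = 3.754 kΩ.
First divider: V_A = V_s · 3.754/(39.5 + 3.754) = 1.154 mV.
Then the unloaded second divider: V_B = V_A × R4/(R3+R4) = 1.154 × 0.5828 = 0.6728 mV.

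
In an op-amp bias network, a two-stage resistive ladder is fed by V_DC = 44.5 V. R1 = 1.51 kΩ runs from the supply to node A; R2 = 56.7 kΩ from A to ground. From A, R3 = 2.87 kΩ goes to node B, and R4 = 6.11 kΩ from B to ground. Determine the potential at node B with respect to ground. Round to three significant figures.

Node A sees R2 in parallel with the series input of stage 2, R3 + R4 = 8.980 kΩ.
R2 ‖ (R3+R4) = 7.752 kΩ.
First divider: V_A = V_DC · 7.752/(1.51 + 7.752) = 37.25 V.
Then the unloaded second divider: V_B = V_A × R4/(R3+R4) = 37.25 × 0.6804 = 25.34 V.

V_B ≈ 25.3 V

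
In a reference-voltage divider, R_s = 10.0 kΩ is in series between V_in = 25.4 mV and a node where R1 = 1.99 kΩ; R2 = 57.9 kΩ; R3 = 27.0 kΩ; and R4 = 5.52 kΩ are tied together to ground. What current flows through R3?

Equivalent of the parallel group: R_p = 1.355 kΩ.
Node voltage V_A = V_in · R_p/(R_s + R_p) = 25.4 × 0.1193 = 3.031 mV.
I(R3) = V_A / R3 = 3.031/27.0 = 0.1123 µA.
(Equivalently: I_total = 2.237 µA, then current-divider fraction G_k/ΣG = 0.05019.)

I ≈ 0.112 µA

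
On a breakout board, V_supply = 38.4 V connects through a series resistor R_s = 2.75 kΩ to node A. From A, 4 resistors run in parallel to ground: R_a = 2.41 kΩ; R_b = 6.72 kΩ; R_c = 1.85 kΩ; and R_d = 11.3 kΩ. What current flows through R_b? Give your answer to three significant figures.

I ≈ 1.34 mA

Combine the parallel branches: R_p = (1/2.41 + 1/6.72 + 1/1.85 + 1/11.3)⁻¹ = 0.8384 kΩ.
Node voltage V_A = V_supply · R_p/(R_s + R_p) = 38.4 × 0.2336 = 8.972 V.
Branch current I = V_A/R_b = 8.972/6.72 = 1.335 mA.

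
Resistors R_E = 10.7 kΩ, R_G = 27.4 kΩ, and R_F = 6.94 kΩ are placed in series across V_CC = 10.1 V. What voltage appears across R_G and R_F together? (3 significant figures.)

V ≈ 7.70 V

Series total: ΣR = 10.7 + 27.4 + 6.94 = 45.04 kΩ.
R_{R_G..R_F} = 27.4 + 6.94 = 34.34 kΩ.
By the voltage-divider rule, V = 10.1 × 34.34/45.04 = 7.701 V.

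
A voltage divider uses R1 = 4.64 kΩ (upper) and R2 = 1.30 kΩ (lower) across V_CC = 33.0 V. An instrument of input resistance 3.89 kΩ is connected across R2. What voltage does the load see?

First combine the lower leg with the load: R2 ‖ R_L = 0.9744 kΩ.
Voltage divider with the loaded lower leg: V_out = 33.0 × 0.9744/(4.64 + 0.9744) = 33.0 × 0.1735 = 5.727 V.
(Unloaded it would be 7.22 V; the load pulls it down.)

V_out ≈ 5.73 V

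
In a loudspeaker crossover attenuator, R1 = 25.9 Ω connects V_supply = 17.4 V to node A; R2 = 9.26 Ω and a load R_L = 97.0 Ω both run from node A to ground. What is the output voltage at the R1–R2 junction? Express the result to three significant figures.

V_out ≈ 4.28 V

First combine the lower leg with the load: R2 ‖ R_L = 8.453 Ω.
Now apply the divider: V_out = 17.4 × 0.2461 = 4.282 V.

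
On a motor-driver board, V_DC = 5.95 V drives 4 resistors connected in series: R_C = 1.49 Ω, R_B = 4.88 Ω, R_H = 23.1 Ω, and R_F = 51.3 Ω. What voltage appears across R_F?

Series total: ΣR = 1.49 + 4.88 + 23.1 + 51.3 = 80.77 Ω.
Voltage divider: V = V_DC · (51.30 / 80.77) = 5.95 × 0.6351 = 3.779 V.

V ≈ 3.78 V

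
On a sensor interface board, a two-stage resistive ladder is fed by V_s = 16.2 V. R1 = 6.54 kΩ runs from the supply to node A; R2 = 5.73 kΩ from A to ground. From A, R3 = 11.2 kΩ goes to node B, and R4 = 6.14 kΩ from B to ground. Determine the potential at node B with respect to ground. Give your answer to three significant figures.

V_B ≈ 2.28 V

Node A sees R2 in parallel with the series input of stage 2, R3 + R4 = 17.34 kΩ.
Effective lower resistance at A: R2 ‖ 17.34 = 4.307 kΩ.
V_A = 16.2 × 4.307/(6.54 + 4.307) = 6.432 V.
Stage 2 is unloaded, so V_B = V_A · R4/(R3+R4) = 6.432 × 6.14/17.34 = 2.278 V.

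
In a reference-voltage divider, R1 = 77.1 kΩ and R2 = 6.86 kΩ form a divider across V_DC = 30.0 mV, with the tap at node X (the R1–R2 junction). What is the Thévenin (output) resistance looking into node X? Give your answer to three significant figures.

R_th ≈ 6.30 kΩ

Zeroing V_DC shorts the top of R1 to ground, so R_th = R1 ‖ R2 = 6.299 kΩ.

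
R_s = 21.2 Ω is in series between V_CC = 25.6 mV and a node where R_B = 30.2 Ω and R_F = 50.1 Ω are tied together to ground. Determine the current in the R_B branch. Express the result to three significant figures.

I ≈ 0.399 mA

Parallel bank: R_p = 1/(1/30.2 + 1/50.1) = 18.84 Ω.
Node voltage V_A = V_CC · R_p/(R_s + R_p) = 25.6 × 0.4706 = 12.05 mV.
Branch current I = V_A/R_B = 12.05/30.2 = 0.3989 mA.
(Check via current divider: I_total = 0.6393 mA; share G_k/ΣG = 0.6239 → same result.)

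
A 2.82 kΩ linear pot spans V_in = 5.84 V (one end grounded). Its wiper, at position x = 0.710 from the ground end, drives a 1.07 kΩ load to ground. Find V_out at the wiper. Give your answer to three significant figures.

Split the track: R_lower = x·R_p = 2.002 kΩ, R_upper = (1−x)·R_p = 0.8178 kΩ.
R_L loads the lower segment: effective lower R = 0.6973 kΩ.
Then V_out = V_in · 0.6973/(0.8178 + 0.6973) = 2.688 V.
(Unloaded: V_out = x·V_in = 4.15 V.)

V_out ≈ 2.69 V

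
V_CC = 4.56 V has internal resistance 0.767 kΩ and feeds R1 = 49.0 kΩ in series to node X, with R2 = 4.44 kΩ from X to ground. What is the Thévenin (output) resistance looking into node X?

R1' = 0.767 + 49.0 = 49.77 kΩ (source resistance + R1).
Zeroing V_CC shorts the top of R1' to ground, so R_th = R1' ‖ R2 = 4.076 kΩ.

R_th ≈ 4.08 kΩ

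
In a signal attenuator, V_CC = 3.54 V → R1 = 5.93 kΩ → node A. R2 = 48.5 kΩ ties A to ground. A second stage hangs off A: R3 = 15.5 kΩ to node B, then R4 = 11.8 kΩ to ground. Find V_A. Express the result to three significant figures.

V_A ≈ 2.64 V

Looking into the second stage from A: R3 + R4 = 27.30 kΩ appears in parallel with R2.
R2 ‖ (R3+R4) = 17.47 kΩ.
So V_A = 3.54 × 0.7466 = 2.643 V.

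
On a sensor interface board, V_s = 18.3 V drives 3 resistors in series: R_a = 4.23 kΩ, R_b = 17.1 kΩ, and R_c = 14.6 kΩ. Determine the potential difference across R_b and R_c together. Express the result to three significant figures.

Series total: ΣR = 4.23 + 17.1 + 14.6 = 35.93 kΩ.
R_{R_b..R_c} = 17.1 + 14.6 = 31.70 kΩ.
V = V_s · R/ΣR = 18.3 × 0.8823 = 16.15 V.

V ≈ 16.1 V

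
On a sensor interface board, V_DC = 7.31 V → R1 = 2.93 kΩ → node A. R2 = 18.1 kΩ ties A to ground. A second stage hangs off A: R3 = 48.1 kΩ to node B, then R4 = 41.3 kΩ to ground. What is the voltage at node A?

V_A ≈ 6.12 V

Node A sees R2 in parallel with the series input of stage 2, R3 + R4 = 89.40 kΩ.
Effective lower resistance at A: R2 ‖ 89.40 = 15.05 kΩ.
First divider: V_A = V_DC · 15.05/(2.93 + 15.05) = 6.119 V.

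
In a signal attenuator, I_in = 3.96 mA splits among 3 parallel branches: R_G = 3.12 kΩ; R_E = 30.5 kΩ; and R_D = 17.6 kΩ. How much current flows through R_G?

Conductances: ΣG = 1/3.12 + 1/30.5 + 1/17.6 = 0.4101 (1/kΩ).
By the current-divider rule, I = I_in · G_k/ΣG = 3.96 × 0.7815 = 3.095 mA.

I ≈ 3.09 mA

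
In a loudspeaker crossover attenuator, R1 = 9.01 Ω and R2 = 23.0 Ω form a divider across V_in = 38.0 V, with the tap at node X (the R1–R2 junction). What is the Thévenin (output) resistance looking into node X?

R_th ≈ 6.47 Ω

Zeroing V_in shorts the top of R1 to ground, so R_th = R1 ‖ R2 = 6.474 Ω.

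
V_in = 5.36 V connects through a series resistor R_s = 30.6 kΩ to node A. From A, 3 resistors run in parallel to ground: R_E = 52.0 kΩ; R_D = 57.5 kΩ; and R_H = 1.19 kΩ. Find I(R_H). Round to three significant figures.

I ≈ 0.162 mA

Parallel bank: R_p = 1/(1/52.0 + 1/57.5 + 1/1.19) = 1.140 kΩ.
Node voltage V_A = V_in · R_p/(R_s + R_p) = 5.36 × 0.03593 = 0.1926 V.
Branch current I = V_A/R_H = 0.1926/1.19 = 0.1618 mA.
(Check via current divider: I_total = 0.1689 mA; share G_k/ΣG = 0.9582 → same result.)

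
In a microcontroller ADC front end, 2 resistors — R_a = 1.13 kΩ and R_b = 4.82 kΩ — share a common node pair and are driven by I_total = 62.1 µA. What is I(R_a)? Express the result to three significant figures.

With just two branches, the current splits inversely with resistance.
So I = 62.1 × 4.82/5.950 = 50.31 µA.

I ≈ 50.3 µA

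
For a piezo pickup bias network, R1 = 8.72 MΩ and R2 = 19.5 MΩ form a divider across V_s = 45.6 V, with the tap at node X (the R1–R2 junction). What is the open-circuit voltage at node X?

With X open, the divider is unloaded: V_th = 45.6 × 19.5/28.22 = 31.51 V.

V_th ≈ 31.5 V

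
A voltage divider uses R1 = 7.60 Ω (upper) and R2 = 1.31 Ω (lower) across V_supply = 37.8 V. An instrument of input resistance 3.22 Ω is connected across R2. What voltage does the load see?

V_out ≈ 4.13 V

R2 ‖ R_L = (1.31 × 3.22)/(1.31 + 3.22) = 0.9312 Ω.
Voltage divider with the loaded lower leg: V_out = 37.8 × 0.9312/(7.60 + 0.9312) = 37.8 × 0.1091 = 4.126 V.
(Unloaded it would be 5.56 V; the load pulls it down.)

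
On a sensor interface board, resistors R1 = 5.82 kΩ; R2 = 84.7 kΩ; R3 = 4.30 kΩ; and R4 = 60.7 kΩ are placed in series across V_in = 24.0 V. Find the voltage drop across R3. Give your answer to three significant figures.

Series total: ΣR = 5.82 + 84.7 + 4.30 + 60.7 = 155.5 kΩ.
By the voltage-divider rule, V = 24.0 × 4.300/155.5 = 0.6636 V.

V ≈ 0.664 V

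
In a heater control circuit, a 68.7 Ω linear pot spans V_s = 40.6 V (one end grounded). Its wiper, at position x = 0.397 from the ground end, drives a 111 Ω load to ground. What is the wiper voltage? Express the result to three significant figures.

V_out ≈ 14.0 V

Lower segment x·R_p = 27.27 Ω; upper segment (1−x)·R_p = 41.43 Ω.
(x·R_p) ‖ R_L = 21.89 Ω.
Then V_out = V_s · 21.89/(41.43 + 21.89) = 14.04 V.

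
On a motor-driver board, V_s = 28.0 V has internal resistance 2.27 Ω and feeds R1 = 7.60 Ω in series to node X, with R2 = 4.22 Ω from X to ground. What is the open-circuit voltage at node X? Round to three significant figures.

R1' = 2.27 + 7.60 = 9.870 Ω (source resistance + R1).
With X open, the divider is unloaded: V_th = 28.0 × 4.22/14.09 = 8.386 V.

V_th ≈ 8.39 V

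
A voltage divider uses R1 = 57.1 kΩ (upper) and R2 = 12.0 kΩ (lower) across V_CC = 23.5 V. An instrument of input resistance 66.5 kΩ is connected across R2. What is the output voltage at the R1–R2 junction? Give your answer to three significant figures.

The load sits in parallel with R2, giving an effective lower resistance R2' = R2·R_L/(R2+R_L) = 10.17 kΩ.
Now apply the divider: V_out = 23.5 × 0.1511 = 3.551 V.
(Unloaded it would be 4.08 V; the load pulls it down.)

V_out ≈ 3.55 V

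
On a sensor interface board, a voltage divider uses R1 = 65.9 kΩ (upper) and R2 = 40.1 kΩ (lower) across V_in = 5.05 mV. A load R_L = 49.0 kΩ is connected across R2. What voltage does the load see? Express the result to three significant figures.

First combine the lower leg with the load: R2 ‖ R_L = 22.05 kΩ.
Now apply the divider: V_out = 5.05 × 0.2507 = 1.266 mV.

V_out ≈ 1.27 mV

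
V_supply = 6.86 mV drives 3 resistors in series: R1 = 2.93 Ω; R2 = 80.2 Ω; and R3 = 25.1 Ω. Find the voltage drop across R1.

Total series resistance ΣR = 2.93 + 80.2 + 25.1 = 108.2 Ω.
By the voltage-divider rule, V = 6.86 × 2.930/108.2 = 0.1857 mV.

V ≈ 0.186 mV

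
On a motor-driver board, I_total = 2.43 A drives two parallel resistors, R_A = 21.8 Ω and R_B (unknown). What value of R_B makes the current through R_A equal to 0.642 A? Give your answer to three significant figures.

R_B ≈ 7.83 Ω

Two-branch current divider: I_A = I_total · R_B/(R_A + R_B).
0.642/2.43 = R_B/(R_A + R_B) → R_B = R_A · (0.2642)/(1 − 0.2642) = 21.8 × 0.3591 = 7.828 Ω.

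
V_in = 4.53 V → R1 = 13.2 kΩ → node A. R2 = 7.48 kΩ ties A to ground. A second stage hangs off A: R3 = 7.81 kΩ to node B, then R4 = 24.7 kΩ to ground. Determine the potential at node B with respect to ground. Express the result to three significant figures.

V_B ≈ 1.09 V

Node A sees R2 in parallel with the series input of stage 2, R3 + R4 = 32.51 kΩ.
R2 ‖ (R3+R4) = 6.081 kΩ.
V_A = 4.53 × 6.081/(13.2 + 6.081) = 1.429 V.
V_B = V_A × 0.7598 = 1.085 V.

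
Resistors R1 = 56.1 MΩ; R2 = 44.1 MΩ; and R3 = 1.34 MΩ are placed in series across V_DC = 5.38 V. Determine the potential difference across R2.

Series total: ΣR = 56.1 + 44.1 + 1.34 = 101.5 MΩ.
Voltage divider: V = V_DC · (44.10 / 101.5) = 5.38 × 0.4343 = 2.337 V.

V ≈ 2.34 V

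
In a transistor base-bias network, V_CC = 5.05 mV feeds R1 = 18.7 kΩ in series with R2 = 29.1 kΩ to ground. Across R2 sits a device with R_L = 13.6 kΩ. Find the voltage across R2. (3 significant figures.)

R2 ‖ R_L = (29.1 × 13.6)/(29.1 + 13.6) = 9.268 kΩ.
Now apply the divider: V_out = 5.05 × 0.3314 = 1.674 mV.

V_out ≈ 1.67 mV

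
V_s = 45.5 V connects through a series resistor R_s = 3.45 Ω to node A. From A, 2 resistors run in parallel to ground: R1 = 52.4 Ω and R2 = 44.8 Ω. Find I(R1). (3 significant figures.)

Equivalent of the parallel group: R_p = 24.15 Ω.
V_A by voltage divider: V_A = 45.5 × 24.15/(3.45 + 24.15) = 39.81 V.
Branch current I = V_A/R1 = 39.81/52.4 = 0.7598 A.

I ≈ 0.760 A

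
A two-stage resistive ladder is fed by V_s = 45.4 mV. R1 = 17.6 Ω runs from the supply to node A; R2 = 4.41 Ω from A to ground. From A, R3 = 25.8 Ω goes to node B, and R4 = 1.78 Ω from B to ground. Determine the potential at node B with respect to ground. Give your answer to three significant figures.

Looking into the second stage from A: R3 + R4 = 27.58 Ω appears in parallel with R2.
Effective lower resistance at A: R2 ‖ 27.58 = 3.802 Ω.
So V_A = 45.4 × 0.1776 = 8.065 mV.
V_B = V_A × 0.06454 = 0.5205 mV.

V_B ≈ 0.521 mV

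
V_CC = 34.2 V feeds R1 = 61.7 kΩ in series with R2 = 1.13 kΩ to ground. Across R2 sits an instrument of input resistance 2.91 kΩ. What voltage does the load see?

R2 ‖ R_L = (1.13 × 2.91)/(1.13 + 2.91) = 0.8139 kΩ.
Now apply the divider: V_out = 34.2 × 0.01302 = 0.4453 V.

V_out ≈ 0.445 V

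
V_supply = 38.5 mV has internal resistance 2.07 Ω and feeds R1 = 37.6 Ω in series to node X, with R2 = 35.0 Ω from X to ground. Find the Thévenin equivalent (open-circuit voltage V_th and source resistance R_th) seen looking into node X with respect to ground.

R1' = 2.07 + 37.6 = 39.67 Ω (source resistance + R1).
Open-circuit (no load on X): V_th = V_supply · R2/(R1' + R2) = 38.5 × 35.0/(39.67 + 35.0) = 18.05 mV.
With V_supply suppressed (replaced by a short), R_th = R1' ‖ R2 = (39.67 × 35.0)/(39.67 + 35.0) = 18.59 Ω.

V_th ≈ 18.0 mV, R_th ≈ 18.6 Ω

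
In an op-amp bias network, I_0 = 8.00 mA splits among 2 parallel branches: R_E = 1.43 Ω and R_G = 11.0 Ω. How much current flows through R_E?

I ≈ 7.08 mA

With just two branches, the current splits inversely with resistance.
I(R_E) = 8.00 × 11.0/(1.43 + 11.0) = 8.00 × 0.8850 = 7.080 mA.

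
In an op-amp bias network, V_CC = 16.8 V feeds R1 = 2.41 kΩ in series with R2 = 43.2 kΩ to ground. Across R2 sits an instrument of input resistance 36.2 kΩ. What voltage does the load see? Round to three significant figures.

R2 ‖ R_L = (43.2 × 36.2)/(43.2 + 36.2) = 19.70 kΩ.
Now apply the divider: V_out = 16.8 × 0.8910 = 14.97 V.

V_out ≈ 15.0 V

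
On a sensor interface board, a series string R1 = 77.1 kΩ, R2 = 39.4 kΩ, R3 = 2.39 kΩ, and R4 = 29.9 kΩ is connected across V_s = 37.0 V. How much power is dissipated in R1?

Series current I = V_s/ΣR = 37.0/148.8 = 0.2487 mA.
V(R1) = I·R = 19.17 V; P = V·I = 19.17 × 0.2487 = 4.768 mW.

P ≈ 4.77 mW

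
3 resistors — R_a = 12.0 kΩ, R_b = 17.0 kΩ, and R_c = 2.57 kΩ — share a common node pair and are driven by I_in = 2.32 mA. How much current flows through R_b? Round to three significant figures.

Conductances: ΣG = 1/12.0 + 1/17.0 + 1/2.57 = 0.5313 (1/kΩ).
R_b takes the fraction G_k/ΣG = 0.05882/0.5313 = 0.1107, so I = 2.32 × 0.1107 = 0.2569 mA.

I ≈ 0.257 mA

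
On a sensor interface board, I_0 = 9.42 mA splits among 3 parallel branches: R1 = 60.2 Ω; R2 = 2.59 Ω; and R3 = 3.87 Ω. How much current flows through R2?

Conductances: ΣG = 1/60.2 + 1/2.59 + 1/3.87 = 0.6611 (1/Ω).
R2 takes the fraction G_k/ΣG = 0.3861/0.6611 = 0.5840, so I = 9.42 × 0.5840 = 5.501 mA.

I ≈ 5.50 mA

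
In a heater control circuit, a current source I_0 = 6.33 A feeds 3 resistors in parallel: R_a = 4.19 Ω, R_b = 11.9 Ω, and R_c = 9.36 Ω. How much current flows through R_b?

Total conductance ΣG = 1/4.19 + 1/11.9 + 1/9.36 = 0.4295 (units of 1/Ω).
R_b takes the fraction G_k/ΣG = 0.08403/0.4295 = 0.1956, so I = 6.33 × 0.1956 = 1.238 A.

I ≈ 1.24 A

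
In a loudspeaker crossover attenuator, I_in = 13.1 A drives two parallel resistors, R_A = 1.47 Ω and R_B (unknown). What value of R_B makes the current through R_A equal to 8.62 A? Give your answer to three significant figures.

The fraction through R_A equals R_B/(R_A+R_B).
8.62/13.1 = R_B/(R_A + R_B) → R_B = R_A · (0.6580)/(1 − 0.6580) = 1.47 × 1.924 = 2.828 Ω.

R_B ≈ 2.83 Ω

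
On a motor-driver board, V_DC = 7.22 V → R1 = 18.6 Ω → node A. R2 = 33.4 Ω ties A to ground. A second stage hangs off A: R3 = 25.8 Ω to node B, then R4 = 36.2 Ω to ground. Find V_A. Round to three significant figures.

V_A ≈ 3.89 V

The second stage (R3 + R4 = 62.00 Ω) loads node A in parallel with R2.
Effective lower resistance at A: R2 ‖ 62.00 = 21.71 Ω.
First divider: V_A = V_DC · 21.71/(18.6 + 21.71) = 3.888 V.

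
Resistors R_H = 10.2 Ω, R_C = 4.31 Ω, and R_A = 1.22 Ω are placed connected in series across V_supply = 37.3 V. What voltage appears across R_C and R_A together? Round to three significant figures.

V ≈ 13.1 V

Total series resistance ΣR = 10.2 + 4.31 + 1.22 = 15.73 Ω.
R_{R_C..R_A} = 4.31 + 1.22 = 5.530 Ω.
Voltage divider: V = V_supply · (5.530 / 15.73) = 37.3 × 0.3516 = 13.11 V.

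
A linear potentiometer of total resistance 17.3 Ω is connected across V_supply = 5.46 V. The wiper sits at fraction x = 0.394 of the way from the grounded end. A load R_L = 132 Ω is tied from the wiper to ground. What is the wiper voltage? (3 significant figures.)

V_out ≈ 2.09 V

The pot divides into 10.48 Ω above the wiper and 6.816 Ω below.
(x·R_p) ‖ R_L = 6.482 Ω.
V_out = 5.46 × 6.482/(10.48 + 6.482) = 2.086 V.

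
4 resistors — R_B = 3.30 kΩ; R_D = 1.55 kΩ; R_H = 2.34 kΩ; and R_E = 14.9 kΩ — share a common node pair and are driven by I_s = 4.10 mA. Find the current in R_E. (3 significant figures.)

Conductances: ΣG = 1/3.30 + 1/1.55 + 1/2.34 + 1/14.9 = 1.443 (1/kΩ).
By the current-divider rule, I = I_s · G_k/ΣG = 4.10 × 0.04652 = 0.1907 mA.

I ≈ 0.191 mA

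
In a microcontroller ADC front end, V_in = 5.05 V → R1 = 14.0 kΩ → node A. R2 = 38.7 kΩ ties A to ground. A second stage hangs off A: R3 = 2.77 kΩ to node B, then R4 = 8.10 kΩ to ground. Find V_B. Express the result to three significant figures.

V_B ≈ 1.42 V

Looking into the second stage from A: R3 + R4 = 10.87 kΩ appears in parallel with R2.
Effective lower resistance at A: R2 ‖ 10.87 = 8.486 kΩ.
So V_A = 5.05 × 0.3774 = 1.906 V.
Stage 2 is unloaded, so V_B = V_A · R4/(R3+R4) = 1.906 × 8.10/10.87 = 1.420 V.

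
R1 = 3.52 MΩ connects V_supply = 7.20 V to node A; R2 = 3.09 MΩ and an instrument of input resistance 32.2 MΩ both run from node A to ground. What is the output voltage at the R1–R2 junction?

The load sits in parallel with R2, giving an effective lower resistance R2' = R2·R_L/(R2+R_L) = 2.819 MΩ.
Then V_out = V_supply · R2'/(R1 + R2') = 7.20 × 2.819/6.339 = 3.202 V.

V_out ≈ 3.20 V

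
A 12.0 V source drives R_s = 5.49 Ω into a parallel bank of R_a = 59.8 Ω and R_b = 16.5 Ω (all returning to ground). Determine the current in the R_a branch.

I ≈ 0.141 A

Combine the parallel branches: R_p = (1/59.8 + 1/16.5)⁻¹ = 12.93 Ω.
V_A by voltage divider: V_A = 12.0 × 12.93/(5.49 + 12.93) = 8.424 V.
I(R_a) = V_A / R_a = 8.424/59.8 = 0.1409 A.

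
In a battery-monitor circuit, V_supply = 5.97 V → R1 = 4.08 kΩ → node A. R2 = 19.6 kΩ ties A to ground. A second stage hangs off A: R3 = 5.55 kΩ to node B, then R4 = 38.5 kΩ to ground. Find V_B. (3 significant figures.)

V_B ≈ 4.01 V

The second stage (R3 + R4 = 44.05 kΩ) loads node A in parallel with R2.
R2 ‖ (R3+R4) = 13.56 kΩ.
So V_A = 5.97 × 0.7688 = 4.590 V.
Then the unloaded second divider: V_B = V_A × R4/(R3+R4) = 4.590 × 0.8740 = 4.011 V.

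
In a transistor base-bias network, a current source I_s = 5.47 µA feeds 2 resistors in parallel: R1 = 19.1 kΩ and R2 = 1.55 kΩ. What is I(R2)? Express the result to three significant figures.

I ≈ 5.06 µA

With just two branches, the current splits inversely with resistance.
I(R2) = 5.47 × 19.1/(19.1 + 1.55) = 5.47 × 0.9249 = 5.059 µA.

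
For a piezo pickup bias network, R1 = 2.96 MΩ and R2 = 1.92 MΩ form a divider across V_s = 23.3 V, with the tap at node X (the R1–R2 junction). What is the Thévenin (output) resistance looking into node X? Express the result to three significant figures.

R_th ≈ 1.16 MΩ

With V_s suppressed (replaced by a short), R_th = R1 ‖ R2 = (2.960 × 1.92)/(2.960 + 1.92) = 1.165 MΩ.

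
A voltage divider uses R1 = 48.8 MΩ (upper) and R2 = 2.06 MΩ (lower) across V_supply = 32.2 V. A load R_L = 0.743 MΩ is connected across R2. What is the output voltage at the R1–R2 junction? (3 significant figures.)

V_out ≈ 0.356 V

The load sits in parallel with R2, giving an effective lower resistance R2' = R2·R_L/(R2+R_L) = 0.5461 MΩ.
Then V_out = V_supply · R2'/(R1 + R2') = 32.2 × 0.5461/49.35 = 0.3563 V.
(Unloaded it would be 1.30 V; the load pulls it down.)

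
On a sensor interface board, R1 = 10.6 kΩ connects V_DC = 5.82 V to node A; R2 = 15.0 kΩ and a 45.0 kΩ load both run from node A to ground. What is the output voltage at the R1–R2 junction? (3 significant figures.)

The load sits in parallel with R2, giving an effective lower resistance R2' = R2·R_L/(R2+R_L) = 11.25 kΩ.
Now apply the divider: V_out = 5.82 × 0.5149 = 2.997 V.
(Unloaded it would be 3.41 V; the load pulls it down.)

V_out ≈ 3.00 V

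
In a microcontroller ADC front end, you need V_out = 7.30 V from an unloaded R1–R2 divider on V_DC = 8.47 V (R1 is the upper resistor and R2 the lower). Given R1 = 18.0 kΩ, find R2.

R2 ≈ 112 kΩ

V_out/V_DC = R2/(R1+R2) = 0.8619.
Rearranging, R2 = R1·k/(1−k) = 18.0 × 6.239 = 112.3 kΩ.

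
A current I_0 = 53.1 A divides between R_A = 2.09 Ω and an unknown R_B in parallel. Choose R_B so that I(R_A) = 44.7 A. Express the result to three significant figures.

R_B ≈ 11.1 Ω

The fraction through R_A equals R_B/(R_A+R_B).
With f = 0.8418, R_B = R_A · f/(1−f) = 2.09 × 5.321 = 11.12 Ω.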